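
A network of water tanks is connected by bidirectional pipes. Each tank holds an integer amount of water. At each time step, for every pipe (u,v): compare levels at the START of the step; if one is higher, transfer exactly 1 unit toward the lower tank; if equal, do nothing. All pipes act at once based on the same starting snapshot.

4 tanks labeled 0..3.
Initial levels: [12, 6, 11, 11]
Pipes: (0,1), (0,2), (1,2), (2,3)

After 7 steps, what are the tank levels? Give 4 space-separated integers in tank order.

Answer: 9 9 12 10

Derivation:
Step 1: flows [0->1,0->2,2->1,2=3] -> levels [10 8 11 11]
Step 2: flows [0->1,2->0,2->1,2=3] -> levels [10 10 9 11]
Step 3: flows [0=1,0->2,1->2,3->2] -> levels [9 9 12 10]
Step 4: flows [0=1,2->0,2->1,2->3] -> levels [10 10 9 11]
  -> period-2 cycle: step 4 state = step 2 state
  -> state at step 7: (7-2) mod 2 = 1, same as step 3 -> [9 9 12 10]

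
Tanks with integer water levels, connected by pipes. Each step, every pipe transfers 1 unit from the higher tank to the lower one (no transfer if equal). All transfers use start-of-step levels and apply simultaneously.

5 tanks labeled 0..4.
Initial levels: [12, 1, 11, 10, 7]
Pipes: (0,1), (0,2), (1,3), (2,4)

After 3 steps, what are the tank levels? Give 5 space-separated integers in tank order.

Answer: 8 7 10 7 9

Derivation:
Step 1: flows [0->1,0->2,3->1,2->4] -> levels [10 3 11 9 8]
Step 2: flows [0->1,2->0,3->1,2->4] -> levels [10 5 9 8 9]
Step 3: flows [0->1,0->2,3->1,2=4] -> levels [8 7 10 7 9]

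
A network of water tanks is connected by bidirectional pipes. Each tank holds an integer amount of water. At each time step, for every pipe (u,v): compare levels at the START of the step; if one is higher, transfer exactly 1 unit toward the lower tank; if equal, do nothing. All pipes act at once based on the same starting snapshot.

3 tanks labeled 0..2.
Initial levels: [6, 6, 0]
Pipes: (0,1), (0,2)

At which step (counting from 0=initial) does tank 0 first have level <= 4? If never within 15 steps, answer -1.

Step 1: flows [0=1,0->2] -> levels [5 6 1]
Step 2: flows [1->0,0->2] -> levels [5 5 2]
Step 3: flows [0=1,0->2] -> levels [4 5 3]
Tank 0 first reaches <=4 at step 3

Answer: 3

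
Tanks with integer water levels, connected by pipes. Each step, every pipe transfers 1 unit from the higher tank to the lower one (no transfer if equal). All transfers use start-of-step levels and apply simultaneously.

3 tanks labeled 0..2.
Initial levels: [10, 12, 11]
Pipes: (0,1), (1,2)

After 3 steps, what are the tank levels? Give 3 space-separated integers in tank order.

Answer: 11 10 12

Derivation:
Step 1: flows [1->0,1->2] -> levels [11 10 12]
Step 2: flows [0->1,2->1] -> levels [10 12 11]
  -> period-2 cycle: step 2 state = step 0 state
  -> state at step 3: (3-0) mod 2 = 1, same as step 1 -> [11 10 12]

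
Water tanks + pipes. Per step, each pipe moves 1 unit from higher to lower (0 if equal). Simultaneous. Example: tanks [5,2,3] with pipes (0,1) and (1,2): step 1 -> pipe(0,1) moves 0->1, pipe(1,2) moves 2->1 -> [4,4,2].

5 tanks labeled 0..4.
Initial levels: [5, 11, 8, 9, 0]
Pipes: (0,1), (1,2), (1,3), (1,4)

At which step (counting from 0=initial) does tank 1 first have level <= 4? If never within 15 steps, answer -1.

Answer: -1

Derivation:
Step 1: flows [1->0,1->2,1->3,1->4] -> levels [6 7 9 10 1]
Step 2: flows [1->0,2->1,3->1,1->4] -> levels [7 7 8 9 2]
Step 3: flows [0=1,2->1,3->1,1->4] -> levels [7 8 7 8 3]
Step 4: flows [1->0,1->2,1=3,1->4] -> levels [8 5 8 8 4]
Step 5: flows [0->1,2->1,3->1,1->4] -> levels [7 7 7 7 5]
Step 6: flows [0=1,1=2,1=3,1->4] -> levels [7 6 7 7 6]
Step 7: flows [0->1,2->1,3->1,1=4] -> levels [6 9 6 6 6]
Step 8: flows [1->0,1->2,1->3,1->4] -> levels [7 5 7 7 7]
Step 9: flows [0->1,2->1,3->1,4->1] -> levels [6 9 6 6 6]
  -> period-2 cycle (repeats step 7); tank 1 never drops to <=4
Tank 1 never reaches <=4 within 15 steps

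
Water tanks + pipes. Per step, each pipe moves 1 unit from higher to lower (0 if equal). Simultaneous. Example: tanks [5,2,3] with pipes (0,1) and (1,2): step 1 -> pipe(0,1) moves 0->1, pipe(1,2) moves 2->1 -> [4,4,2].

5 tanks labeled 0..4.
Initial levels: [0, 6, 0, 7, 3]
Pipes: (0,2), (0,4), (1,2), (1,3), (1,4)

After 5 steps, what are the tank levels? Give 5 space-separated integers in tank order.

Step 1: flows [0=2,4->0,1->2,3->1,1->4] -> levels [1 5 1 6 3]
Step 2: flows [0=2,4->0,1->2,3->1,1->4] -> levels [2 4 2 5 3]
Step 3: flows [0=2,4->0,1->2,3->1,1->4] -> levels [3 3 3 4 3]
Step 4: flows [0=2,0=4,1=2,3->1,1=4] -> levels [3 4 3 3 3]
Step 5: flows [0=2,0=4,1->2,1->3,1->4] -> levels [3 1 4 4 4]

Answer: 3 1 4 4 4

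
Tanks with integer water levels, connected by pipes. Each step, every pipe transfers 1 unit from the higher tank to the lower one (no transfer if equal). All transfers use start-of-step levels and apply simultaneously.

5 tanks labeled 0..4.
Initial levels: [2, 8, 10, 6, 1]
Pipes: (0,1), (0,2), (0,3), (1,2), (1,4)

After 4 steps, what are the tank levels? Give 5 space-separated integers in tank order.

Answer: 7 5 5 5 5

Derivation:
Step 1: flows [1->0,2->0,3->0,2->1,1->4] -> levels [5 7 8 5 2]
Step 2: flows [1->0,2->0,0=3,2->1,1->4] -> levels [7 6 6 5 3]
Step 3: flows [0->1,0->2,0->3,1=2,1->4] -> levels [4 6 7 6 4]
Step 4: flows [1->0,2->0,3->0,2->1,1->4] -> levels [7 5 5 5 5]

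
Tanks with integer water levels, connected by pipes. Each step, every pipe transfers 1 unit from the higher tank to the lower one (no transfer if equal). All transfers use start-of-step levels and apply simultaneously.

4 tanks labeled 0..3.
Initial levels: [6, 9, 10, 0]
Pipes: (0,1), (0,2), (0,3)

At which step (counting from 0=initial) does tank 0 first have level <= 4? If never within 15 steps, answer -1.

Answer: 7

Derivation:
Step 1: flows [1->0,2->0,0->3] -> levels [7 8 9 1]
Step 2: flows [1->0,2->0,0->3] -> levels [8 7 8 2]
Step 3: flows [0->1,0=2,0->3] -> levels [6 8 8 3]
Step 4: flows [1->0,2->0,0->3] -> levels [7 7 7 4]
Step 5: flows [0=1,0=2,0->3] -> levels [6 7 7 5]
Step 6: flows [1->0,2->0,0->3] -> levels [7 6 6 6]
Step 7: flows [0->1,0->2,0->3] -> levels [4 7 7 7]
Tank 0 first reaches <=4 at step 7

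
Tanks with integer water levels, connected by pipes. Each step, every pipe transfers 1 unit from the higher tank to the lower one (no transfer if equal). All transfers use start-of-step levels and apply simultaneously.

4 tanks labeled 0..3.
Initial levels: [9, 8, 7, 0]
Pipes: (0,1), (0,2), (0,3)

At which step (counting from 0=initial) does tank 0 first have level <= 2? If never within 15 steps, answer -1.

Step 1: flows [0->1,0->2,0->3] -> levels [6 9 8 1]
Step 2: flows [1->0,2->0,0->3] -> levels [7 8 7 2]
Step 3: flows [1->0,0=2,0->3] -> levels [7 7 7 3]
Step 4: flows [0=1,0=2,0->3] -> levels [6 7 7 4]
Step 5: flows [1->0,2->0,0->3] -> levels [7 6 6 5]
Step 6: flows [0->1,0->2,0->3] -> levels [4 7 7 6]
Step 7: flows [1->0,2->0,3->0] -> levels [7 6 6 5]
  -> period-2 cycle (repeats step 5); tank 0 never drops to <=2
Tank 0 never reaches <=2 within 15 steps

Answer: -1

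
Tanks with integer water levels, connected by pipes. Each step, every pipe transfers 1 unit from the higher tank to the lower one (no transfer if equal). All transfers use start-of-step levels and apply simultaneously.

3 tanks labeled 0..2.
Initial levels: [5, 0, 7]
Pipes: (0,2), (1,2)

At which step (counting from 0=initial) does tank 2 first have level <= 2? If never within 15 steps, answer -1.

Answer: -1

Derivation:
Step 1: flows [2->0,2->1] -> levels [6 1 5]
Step 2: flows [0->2,2->1] -> levels [5 2 5]
Step 3: flows [0=2,2->1] -> levels [5 3 4]
Step 4: flows [0->2,2->1] -> levels [4 4 4]
Step 5: flows [0=2,1=2] -> levels [4 4 4]
  -> stable; tank 2 stays at 4 > 2
Tank 2 never reaches <=2 within 15 steps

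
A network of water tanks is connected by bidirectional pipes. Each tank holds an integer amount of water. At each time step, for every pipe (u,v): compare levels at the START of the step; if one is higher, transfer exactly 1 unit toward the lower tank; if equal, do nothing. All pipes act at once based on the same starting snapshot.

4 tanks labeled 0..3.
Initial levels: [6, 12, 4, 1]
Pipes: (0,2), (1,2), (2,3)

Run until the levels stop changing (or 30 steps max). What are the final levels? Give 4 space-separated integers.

Answer: 6 6 5 6

Derivation:
Step 1: flows [0->2,1->2,2->3] -> levels [5 11 5 2]
Step 2: flows [0=2,1->2,2->3] -> levels [5 10 5 3]
Step 3: flows [0=2,1->2,2->3] -> levels [5 9 5 4]
Step 4: flows [0=2,1->2,2->3] -> levels [5 8 5 5]
Step 5: flows [0=2,1->2,2=3] -> levels [5 7 6 5]
Step 6: flows [2->0,1->2,2->3] -> levels [6 6 5 6]
Step 7: flows [0->2,1->2,3->2] -> levels [5 5 8 5]
Step 8: flows [2->0,2->1,2->3] -> levels [6 6 5 6]
  -> period-2 cycle: step 8 state = step 6 state; never stabilizes
  -> state at step 30: (30-6) mod 2 = 0, same as step 6 -> [6 6 5 6]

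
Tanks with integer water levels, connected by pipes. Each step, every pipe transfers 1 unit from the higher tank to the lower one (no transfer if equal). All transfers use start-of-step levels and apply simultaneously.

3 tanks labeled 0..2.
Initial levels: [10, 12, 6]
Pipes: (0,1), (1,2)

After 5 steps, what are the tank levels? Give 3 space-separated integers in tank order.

Answer: 10 8 10

Derivation:
Step 1: flows [1->0,1->2] -> levels [11 10 7]
Step 2: flows [0->1,1->2] -> levels [10 10 8]
Step 3: flows [0=1,1->2] -> levels [10 9 9]
Step 4: flows [0->1,1=2] -> levels [9 10 9]
Step 5: flows [1->0,1->2] -> levels [10 8 10]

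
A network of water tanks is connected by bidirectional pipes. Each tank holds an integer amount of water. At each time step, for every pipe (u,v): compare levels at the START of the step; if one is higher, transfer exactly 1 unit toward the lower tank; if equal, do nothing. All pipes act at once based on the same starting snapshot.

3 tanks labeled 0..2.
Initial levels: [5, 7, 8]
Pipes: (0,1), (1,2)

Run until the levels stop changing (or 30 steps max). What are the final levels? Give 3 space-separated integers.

Step 1: flows [1->0,2->1] -> levels [6 7 7]
Step 2: flows [1->0,1=2] -> levels [7 6 7]
Step 3: flows [0->1,2->1] -> levels [6 8 6]
Step 4: flows [1->0,1->2] -> levels [7 6 7]
  -> period-2 cycle: step 4 state = step 2 state; never stabilizes
  -> state at step 30: (30-2) mod 2 = 0, same as step 2 -> [7 6 7]

Answer: 7 6 7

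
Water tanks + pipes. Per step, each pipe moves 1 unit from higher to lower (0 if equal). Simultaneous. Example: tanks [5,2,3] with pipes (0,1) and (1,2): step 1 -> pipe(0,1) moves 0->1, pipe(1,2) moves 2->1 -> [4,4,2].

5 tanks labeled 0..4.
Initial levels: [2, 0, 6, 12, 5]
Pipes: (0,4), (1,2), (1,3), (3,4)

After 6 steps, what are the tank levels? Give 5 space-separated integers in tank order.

Answer: 5 6 4 4 6

Derivation:
Step 1: flows [4->0,2->1,3->1,3->4] -> levels [3 2 5 10 5]
Step 2: flows [4->0,2->1,3->1,3->4] -> levels [4 4 4 8 5]
Step 3: flows [4->0,1=2,3->1,3->4] -> levels [5 5 4 6 5]
Step 4: flows [0=4,1->2,3->1,3->4] -> levels [5 5 5 4 6]
Step 5: flows [4->0,1=2,1->3,4->3] -> levels [6 4 5 6 4]
Step 6: flows [0->4,2->1,3->1,3->4] -> levels [5 6 4 4 6]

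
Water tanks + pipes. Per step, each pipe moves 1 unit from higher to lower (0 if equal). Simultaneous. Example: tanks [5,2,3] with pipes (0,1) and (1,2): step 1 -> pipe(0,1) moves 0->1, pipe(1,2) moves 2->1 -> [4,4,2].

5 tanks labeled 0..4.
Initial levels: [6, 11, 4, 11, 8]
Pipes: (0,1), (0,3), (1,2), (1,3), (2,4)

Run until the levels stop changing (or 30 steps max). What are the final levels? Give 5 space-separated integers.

Step 1: flows [1->0,3->0,1->2,1=3,4->2] -> levels [8 9 6 10 7]
Step 2: flows [1->0,3->0,1->2,3->1,4->2] -> levels [10 8 8 8 6]
Step 3: flows [0->1,0->3,1=2,1=3,2->4] -> levels [8 9 7 9 7]
Step 4: flows [1->0,3->0,1->2,1=3,2=4] -> levels [10 7 8 8 7]
Step 5: flows [0->1,0->3,2->1,3->1,2->4] -> levels [8 10 6 8 8]
Step 6: flows [1->0,0=3,1->2,1->3,4->2] -> levels [9 7 8 9 7]
Step 7: flows [0->1,0=3,2->1,3->1,2->4] -> levels [8 10 6 8 8]
  -> period-2 cycle: step 7 state = step 5 state; never stabilizes
  -> state at step 30: (30-5) mod 2 = 1, same as step 6 -> [9 7 8 9 7]

Answer: 9 7 8 9 7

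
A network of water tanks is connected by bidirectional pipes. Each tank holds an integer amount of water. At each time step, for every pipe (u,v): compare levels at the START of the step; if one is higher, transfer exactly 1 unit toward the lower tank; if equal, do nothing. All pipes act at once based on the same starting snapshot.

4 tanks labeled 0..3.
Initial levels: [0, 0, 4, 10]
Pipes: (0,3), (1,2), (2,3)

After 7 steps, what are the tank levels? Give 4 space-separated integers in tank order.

Step 1: flows [3->0,2->1,3->2] -> levels [1 1 4 8]
Step 2: flows [3->0,2->1,3->2] -> levels [2 2 4 6]
Step 3: flows [3->0,2->1,3->2] -> levels [3 3 4 4]
Step 4: flows [3->0,2->1,2=3] -> levels [4 4 3 3]
Step 5: flows [0->3,1->2,2=3] -> levels [3 3 4 4]
  -> period-2 cycle: step 5 state = step 3 state
  -> state at step 7: (7-3) mod 2 = 0, same as step 3 -> [3 3 4 4]

Answer: 3 3 4 4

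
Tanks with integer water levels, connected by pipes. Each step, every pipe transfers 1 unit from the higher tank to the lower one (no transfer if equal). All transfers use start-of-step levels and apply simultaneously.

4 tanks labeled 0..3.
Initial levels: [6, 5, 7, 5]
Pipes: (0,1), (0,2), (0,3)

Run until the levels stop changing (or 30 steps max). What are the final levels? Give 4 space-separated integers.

Answer: 8 5 5 5

Derivation:
Step 1: flows [0->1,2->0,0->3] -> levels [5 6 6 6]
Step 2: flows [1->0,2->0,3->0] -> levels [8 5 5 5]
Step 3: flows [0->1,0->2,0->3] -> levels [5 6 6 6]
  -> period-2 cycle: step 3 state = step 1 state; never stabilizes
  -> state at step 30: (30-1) mod 2 = 1, same as step 2 -> [8 5 5 5]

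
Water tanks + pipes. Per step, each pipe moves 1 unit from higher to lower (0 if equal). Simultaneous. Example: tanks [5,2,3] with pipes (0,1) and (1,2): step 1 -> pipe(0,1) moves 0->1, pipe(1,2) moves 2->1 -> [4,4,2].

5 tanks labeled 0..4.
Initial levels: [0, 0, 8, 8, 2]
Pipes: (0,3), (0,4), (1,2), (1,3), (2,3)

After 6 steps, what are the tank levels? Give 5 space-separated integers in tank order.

Step 1: flows [3->0,4->0,2->1,3->1,2=3] -> levels [2 2 7 6 1]
Step 2: flows [3->0,0->4,2->1,3->1,2->3] -> levels [2 4 5 5 2]
Step 3: flows [3->0,0=4,2->1,3->1,2=3] -> levels [3 6 4 3 2]
Step 4: flows [0=3,0->4,1->2,1->3,2->3] -> levels [2 4 4 5 3]
Step 5: flows [3->0,4->0,1=2,3->1,3->2] -> levels [4 5 5 2 2]
Step 6: flows [0->3,0->4,1=2,1->3,2->3] -> levels [2 4 4 5 3]

Answer: 2 4 4 5 3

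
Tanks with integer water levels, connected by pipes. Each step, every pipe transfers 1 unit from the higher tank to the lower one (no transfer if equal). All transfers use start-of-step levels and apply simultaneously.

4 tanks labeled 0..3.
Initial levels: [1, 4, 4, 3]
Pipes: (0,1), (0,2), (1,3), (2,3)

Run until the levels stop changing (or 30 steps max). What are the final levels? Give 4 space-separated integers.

Step 1: flows [1->0,2->0,1->3,2->3] -> levels [3 2 2 5]
Step 2: flows [0->1,0->2,3->1,3->2] -> levels [1 4 4 3]
  -> period-2 cycle: step 2 state = step 0 state; never stabilizes
  -> state at step 30: (30-0) mod 2 = 0, same as step 0 -> [1 4 4 3]

Answer: 1 4 4 3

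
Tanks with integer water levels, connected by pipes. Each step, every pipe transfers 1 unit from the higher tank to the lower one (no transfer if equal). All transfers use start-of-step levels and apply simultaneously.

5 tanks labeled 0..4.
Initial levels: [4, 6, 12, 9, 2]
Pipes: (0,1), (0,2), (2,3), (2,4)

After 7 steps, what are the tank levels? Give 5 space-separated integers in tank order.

Answer: 8 6 5 7 7

Derivation:
Step 1: flows [1->0,2->0,2->3,2->4] -> levels [6 5 9 10 3]
Step 2: flows [0->1,2->0,3->2,2->4] -> levels [6 6 8 9 4]
Step 3: flows [0=1,2->0,3->2,2->4] -> levels [7 6 7 8 5]
Step 4: flows [0->1,0=2,3->2,2->4] -> levels [6 7 7 7 6]
Step 5: flows [1->0,2->0,2=3,2->4] -> levels [8 6 5 7 7]
Step 6: flows [0->1,0->2,3->2,4->2] -> levels [6 7 8 6 6]
Step 7: flows [1->0,2->0,2->3,2->4] -> levels [8 6 5 7 7]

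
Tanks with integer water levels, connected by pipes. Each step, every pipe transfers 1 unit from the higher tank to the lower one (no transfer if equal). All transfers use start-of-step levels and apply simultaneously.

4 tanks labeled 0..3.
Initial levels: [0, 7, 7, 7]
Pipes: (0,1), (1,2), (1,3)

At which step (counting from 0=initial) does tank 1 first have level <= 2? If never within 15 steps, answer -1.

Step 1: flows [1->0,1=2,1=3] -> levels [1 6 7 7]
Step 2: flows [1->0,2->1,3->1] -> levels [2 7 6 6]
Step 3: flows [1->0,1->2,1->3] -> levels [3 4 7 7]
Step 4: flows [1->0,2->1,3->1] -> levels [4 5 6 6]
Step 5: flows [1->0,2->1,3->1] -> levels [5 6 5 5]
Step 6: flows [1->0,1->2,1->3] -> levels [6 3 6 6]
Step 7: flows [0->1,2->1,3->1] -> levels [5 6 5 5]
  -> period-2 cycle (repeats step 5); tank 1 never drops to <=2
Tank 1 never reaches <=2 within 15 steps

Answer: -1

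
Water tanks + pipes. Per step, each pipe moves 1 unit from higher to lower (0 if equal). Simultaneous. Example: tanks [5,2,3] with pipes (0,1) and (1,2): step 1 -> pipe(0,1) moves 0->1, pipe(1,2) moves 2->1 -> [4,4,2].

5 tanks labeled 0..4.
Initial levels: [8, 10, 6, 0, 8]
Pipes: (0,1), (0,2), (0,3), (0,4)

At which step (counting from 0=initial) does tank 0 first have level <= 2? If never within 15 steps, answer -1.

Answer: -1

Derivation:
Step 1: flows [1->0,0->2,0->3,0=4] -> levels [7 9 7 1 8]
Step 2: flows [1->0,0=2,0->3,4->0] -> levels [8 8 7 2 7]
Step 3: flows [0=1,0->2,0->3,0->4] -> levels [5 8 8 3 8]
Step 4: flows [1->0,2->0,0->3,4->0] -> levels [7 7 7 4 7]
Step 5: flows [0=1,0=2,0->3,0=4] -> levels [6 7 7 5 7]
Step 6: flows [1->0,2->0,0->3,4->0] -> levels [8 6 6 6 6]
Step 7: flows [0->1,0->2,0->3,0->4] -> levels [4 7 7 7 7]
Step 8: flows [1->0,2->0,3->0,4->0] -> levels [8 6 6 6 6]
  -> period-2 cycle (repeats step 6); tank 0 never drops to <=2
Tank 0 never reaches <=2 within 15 steps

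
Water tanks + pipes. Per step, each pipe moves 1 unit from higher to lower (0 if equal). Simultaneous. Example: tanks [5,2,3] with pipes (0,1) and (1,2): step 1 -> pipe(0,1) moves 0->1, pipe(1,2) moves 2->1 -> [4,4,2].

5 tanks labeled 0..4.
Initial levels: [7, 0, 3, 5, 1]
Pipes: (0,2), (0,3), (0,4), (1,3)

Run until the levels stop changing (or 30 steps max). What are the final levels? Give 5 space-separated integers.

Step 1: flows [0->2,0->3,0->4,3->1] -> levels [4 1 4 5 2]
Step 2: flows [0=2,3->0,0->4,3->1] -> levels [4 2 4 3 3]
Step 3: flows [0=2,0->3,0->4,3->1] -> levels [2 3 4 3 4]
Step 4: flows [2->0,3->0,4->0,1=3] -> levels [5 3 3 2 3]
Step 5: flows [0->2,0->3,0->4,1->3] -> levels [2 2 4 4 4]
Step 6: flows [2->0,3->0,4->0,3->1] -> levels [5 3 3 2 3]
  -> period-2 cycle: step 6 state = step 4 state; never stabilizes
  -> state at step 30: (30-4) mod 2 = 0, same as step 4 -> [5 3 3 2 3]

Answer: 5 3 3 2 3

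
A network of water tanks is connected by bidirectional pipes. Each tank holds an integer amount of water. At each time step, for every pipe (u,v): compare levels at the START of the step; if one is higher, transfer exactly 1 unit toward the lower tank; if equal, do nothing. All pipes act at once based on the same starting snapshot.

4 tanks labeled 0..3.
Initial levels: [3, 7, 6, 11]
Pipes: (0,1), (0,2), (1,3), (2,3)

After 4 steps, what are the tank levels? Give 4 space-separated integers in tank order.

Answer: 8 5 6 8

Derivation:
Step 1: flows [1->0,2->0,3->1,3->2] -> levels [5 7 6 9]
Step 2: flows [1->0,2->0,3->1,3->2] -> levels [7 7 6 7]
Step 3: flows [0=1,0->2,1=3,3->2] -> levels [6 7 8 6]
Step 4: flows [1->0,2->0,1->3,2->3] -> levels [8 5 6 8]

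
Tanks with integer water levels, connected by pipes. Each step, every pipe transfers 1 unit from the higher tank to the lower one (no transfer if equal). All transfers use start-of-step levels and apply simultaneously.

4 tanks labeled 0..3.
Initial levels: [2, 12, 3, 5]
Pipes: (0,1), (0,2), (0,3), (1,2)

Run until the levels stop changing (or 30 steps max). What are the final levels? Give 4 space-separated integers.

Answer: 4 6 7 5

Derivation:
Step 1: flows [1->0,2->0,3->0,1->2] -> levels [5 10 3 4]
Step 2: flows [1->0,0->2,0->3,1->2] -> levels [4 8 5 5]
Step 3: flows [1->0,2->0,3->0,1->2] -> levels [7 6 5 4]
Step 4: flows [0->1,0->2,0->3,1->2] -> levels [4 6 7 5]
Step 5: flows [1->0,2->0,3->0,2->1] -> levels [7 6 5 4]
  -> period-2 cycle: step 5 state = step 3 state; never stabilizes
  -> state at step 30: (30-3) mod 2 = 1, same as step 4 -> [4 6 7 5]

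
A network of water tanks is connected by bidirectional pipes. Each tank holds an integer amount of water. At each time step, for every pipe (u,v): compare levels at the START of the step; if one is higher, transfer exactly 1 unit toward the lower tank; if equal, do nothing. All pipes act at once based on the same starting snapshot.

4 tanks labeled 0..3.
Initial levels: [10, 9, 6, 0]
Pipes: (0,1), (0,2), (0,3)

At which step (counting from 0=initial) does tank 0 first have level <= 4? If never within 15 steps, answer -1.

Step 1: flows [0->1,0->2,0->3] -> levels [7 10 7 1]
Step 2: flows [1->0,0=2,0->3] -> levels [7 9 7 2]
Step 3: flows [1->0,0=2,0->3] -> levels [7 8 7 3]
Step 4: flows [1->0,0=2,0->3] -> levels [7 7 7 4]
Step 5: flows [0=1,0=2,0->3] -> levels [6 7 7 5]
Step 6: flows [1->0,2->0,0->3] -> levels [7 6 6 6]
Step 7: flows [0->1,0->2,0->3] -> levels [4 7 7 7]
Tank 0 first reaches <=4 at step 7

Answer: 7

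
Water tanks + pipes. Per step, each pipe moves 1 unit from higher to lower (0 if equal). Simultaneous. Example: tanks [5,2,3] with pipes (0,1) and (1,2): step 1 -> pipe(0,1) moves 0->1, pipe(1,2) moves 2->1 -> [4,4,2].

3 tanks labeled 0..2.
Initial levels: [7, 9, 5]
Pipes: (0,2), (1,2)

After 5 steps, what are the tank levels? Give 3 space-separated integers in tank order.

Answer: 7 7 7

Derivation:
Step 1: flows [0->2,1->2] -> levels [6 8 7]
Step 2: flows [2->0,1->2] -> levels [7 7 7]
Step 3: flows [0=2,1=2] -> levels [7 7 7]
  -> stable; steps 4..5 unchanged -> [7 7 7]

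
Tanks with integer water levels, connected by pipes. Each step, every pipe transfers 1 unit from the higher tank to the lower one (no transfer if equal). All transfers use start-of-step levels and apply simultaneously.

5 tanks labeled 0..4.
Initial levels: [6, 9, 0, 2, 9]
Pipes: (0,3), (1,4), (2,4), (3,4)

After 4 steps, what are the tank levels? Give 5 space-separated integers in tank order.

Answer: 5 6 4 6 5

Derivation:
Step 1: flows [0->3,1=4,4->2,4->3] -> levels [5 9 1 4 7]
Step 2: flows [0->3,1->4,4->2,4->3] -> levels [4 8 2 6 6]
Step 3: flows [3->0,1->4,4->2,3=4] -> levels [5 7 3 5 6]
Step 4: flows [0=3,1->4,4->2,4->3] -> levels [5 6 4 6 5]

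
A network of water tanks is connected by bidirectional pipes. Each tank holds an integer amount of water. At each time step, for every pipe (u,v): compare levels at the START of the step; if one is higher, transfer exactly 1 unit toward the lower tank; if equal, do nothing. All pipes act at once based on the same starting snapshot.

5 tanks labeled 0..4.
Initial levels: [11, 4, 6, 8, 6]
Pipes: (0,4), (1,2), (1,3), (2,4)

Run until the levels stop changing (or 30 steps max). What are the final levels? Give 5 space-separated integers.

Step 1: flows [0->4,2->1,3->1,2=4] -> levels [10 6 5 7 7]
Step 2: flows [0->4,1->2,3->1,4->2] -> levels [9 6 7 6 7]
Step 3: flows [0->4,2->1,1=3,2=4] -> levels [8 7 6 6 8]
Step 4: flows [0=4,1->2,1->3,4->2] -> levels [8 5 8 7 7]
Step 5: flows [0->4,2->1,3->1,2->4] -> levels [7 7 6 6 9]
Step 6: flows [4->0,1->2,1->3,4->2] -> levels [8 5 8 7 7]
  -> period-2 cycle: step 6 state = step 4 state; never stabilizes
  -> state at step 30: (30-4) mod 2 = 0, same as step 4 -> [8 5 8 7 7]

Answer: 8 5 8 7 7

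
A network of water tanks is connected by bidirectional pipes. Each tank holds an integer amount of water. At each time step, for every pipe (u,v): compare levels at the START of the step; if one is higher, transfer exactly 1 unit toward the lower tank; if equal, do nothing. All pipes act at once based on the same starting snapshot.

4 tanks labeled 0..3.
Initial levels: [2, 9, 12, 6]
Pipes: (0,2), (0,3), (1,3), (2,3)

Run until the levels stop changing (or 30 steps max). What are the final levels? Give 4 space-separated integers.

Step 1: flows [2->0,3->0,1->3,2->3] -> levels [4 8 10 7]
Step 2: flows [2->0,3->0,1->3,2->3] -> levels [6 7 8 8]
Step 3: flows [2->0,3->0,3->1,2=3] -> levels [8 8 7 6]
Step 4: flows [0->2,0->3,1->3,2->3] -> levels [6 7 7 9]
Step 5: flows [2->0,3->0,3->1,3->2] -> levels [8 8 7 6]
  -> period-2 cycle: step 5 state = step 3 state; never stabilizes
  -> state at step 30: (30-3) mod 2 = 1, same as step 4 -> [6 7 7 9]

Answer: 6 7 7 9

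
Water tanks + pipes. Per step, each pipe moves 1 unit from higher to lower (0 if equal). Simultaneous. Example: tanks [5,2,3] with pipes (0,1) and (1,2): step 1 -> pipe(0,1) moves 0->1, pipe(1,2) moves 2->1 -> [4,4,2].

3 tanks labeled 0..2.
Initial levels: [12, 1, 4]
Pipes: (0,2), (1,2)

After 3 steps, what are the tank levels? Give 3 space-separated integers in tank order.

Step 1: flows [0->2,2->1] -> levels [11 2 4]
Step 2: flows [0->2,2->1] -> levels [10 3 4]
Step 3: flows [0->2,2->1] -> levels [9 4 4]

Answer: 9 4 4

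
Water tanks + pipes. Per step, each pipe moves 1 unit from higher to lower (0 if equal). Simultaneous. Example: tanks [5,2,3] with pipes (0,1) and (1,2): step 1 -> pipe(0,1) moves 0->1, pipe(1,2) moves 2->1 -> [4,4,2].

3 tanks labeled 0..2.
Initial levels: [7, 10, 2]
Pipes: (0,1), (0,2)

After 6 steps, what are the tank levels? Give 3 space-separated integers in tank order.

Step 1: flows [1->0,0->2] -> levels [7 9 3]
Step 2: flows [1->0,0->2] -> levels [7 8 4]
Step 3: flows [1->0,0->2] -> levels [7 7 5]
Step 4: flows [0=1,0->2] -> levels [6 7 6]
Step 5: flows [1->0,0=2] -> levels [7 6 6]
Step 6: flows [0->1,0->2] -> levels [5 7 7]

Answer: 5 7 7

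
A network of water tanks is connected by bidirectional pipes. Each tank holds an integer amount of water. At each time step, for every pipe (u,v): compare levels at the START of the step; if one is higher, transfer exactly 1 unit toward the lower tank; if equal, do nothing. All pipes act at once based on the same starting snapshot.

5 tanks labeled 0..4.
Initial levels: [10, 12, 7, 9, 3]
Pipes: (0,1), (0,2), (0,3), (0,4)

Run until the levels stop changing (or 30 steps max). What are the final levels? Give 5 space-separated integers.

Step 1: flows [1->0,0->2,0->3,0->4] -> levels [8 11 8 10 4]
Step 2: flows [1->0,0=2,3->0,0->4] -> levels [9 10 8 9 5]
Step 3: flows [1->0,0->2,0=3,0->4] -> levels [8 9 9 9 6]
Step 4: flows [1->0,2->0,3->0,0->4] -> levels [10 8 8 8 7]
Step 5: flows [0->1,0->2,0->3,0->4] -> levels [6 9 9 9 8]
Step 6: flows [1->0,2->0,3->0,4->0] -> levels [10 8 8 8 7]
  -> period-2 cycle: step 6 state = step 4 state; never stabilizes
  -> state at step 30: (30-4) mod 2 = 0, same as step 4 -> [10 8 8 8 7]

Answer: 10 8 8 8 7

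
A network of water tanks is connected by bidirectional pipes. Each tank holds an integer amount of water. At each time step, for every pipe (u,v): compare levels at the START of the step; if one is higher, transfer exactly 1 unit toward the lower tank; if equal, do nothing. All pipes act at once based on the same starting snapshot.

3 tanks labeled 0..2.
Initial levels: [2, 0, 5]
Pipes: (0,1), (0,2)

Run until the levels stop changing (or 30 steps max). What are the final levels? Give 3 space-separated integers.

Answer: 1 3 3

Derivation:
Step 1: flows [0->1,2->0] -> levels [2 1 4]
Step 2: flows [0->1,2->0] -> levels [2 2 3]
Step 3: flows [0=1,2->0] -> levels [3 2 2]
Step 4: flows [0->1,0->2] -> levels [1 3 3]
Step 5: flows [1->0,2->0] -> levels [3 2 2]
  -> period-2 cycle: step 5 state = step 3 state; never stabilizes
  -> state at step 30: (30-3) mod 2 = 1, same as step 4 -> [1 3 3]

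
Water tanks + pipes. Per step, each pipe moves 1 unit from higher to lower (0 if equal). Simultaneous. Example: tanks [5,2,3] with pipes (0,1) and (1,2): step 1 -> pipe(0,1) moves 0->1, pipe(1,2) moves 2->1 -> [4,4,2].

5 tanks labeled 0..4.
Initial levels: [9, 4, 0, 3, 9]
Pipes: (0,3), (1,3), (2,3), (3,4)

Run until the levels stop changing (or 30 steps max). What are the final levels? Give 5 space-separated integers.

Step 1: flows [0->3,1->3,3->2,4->3] -> levels [8 3 1 5 8]
Step 2: flows [0->3,3->1,3->2,4->3] -> levels [7 4 2 5 7]
Step 3: flows [0->3,3->1,3->2,4->3] -> levels [6 5 3 5 6]
Step 4: flows [0->3,1=3,3->2,4->3] -> levels [5 5 4 6 5]
Step 5: flows [3->0,3->1,3->2,3->4] -> levels [6 6 5 2 6]
Step 6: flows [0->3,1->3,2->3,4->3] -> levels [5 5 4 6 5]
  -> period-2 cycle: step 6 state = step 4 state; never stabilizes
  -> state at step 30: (30-4) mod 2 = 0, same as step 4 -> [5 5 4 6 5]

Answer: 5 5 4 6 5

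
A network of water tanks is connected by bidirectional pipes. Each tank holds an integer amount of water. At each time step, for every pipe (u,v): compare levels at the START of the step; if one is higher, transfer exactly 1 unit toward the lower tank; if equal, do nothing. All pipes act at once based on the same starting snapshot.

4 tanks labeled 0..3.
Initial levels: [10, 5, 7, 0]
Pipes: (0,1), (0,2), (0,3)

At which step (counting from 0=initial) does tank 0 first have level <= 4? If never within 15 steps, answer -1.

Answer: 4

Derivation:
Step 1: flows [0->1,0->2,0->3] -> levels [7 6 8 1]
Step 2: flows [0->1,2->0,0->3] -> levels [6 7 7 2]
Step 3: flows [1->0,2->0,0->3] -> levels [7 6 6 3]
Step 4: flows [0->1,0->2,0->3] -> levels [4 7 7 4]
Tank 0 first reaches <=4 at step 4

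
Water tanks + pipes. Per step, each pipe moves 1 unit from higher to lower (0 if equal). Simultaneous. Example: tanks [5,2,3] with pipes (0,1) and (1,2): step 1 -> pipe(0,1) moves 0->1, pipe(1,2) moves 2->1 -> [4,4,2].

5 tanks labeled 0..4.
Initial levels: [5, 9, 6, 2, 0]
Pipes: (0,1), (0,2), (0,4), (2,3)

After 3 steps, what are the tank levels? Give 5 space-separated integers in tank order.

Step 1: flows [1->0,2->0,0->4,2->3] -> levels [6 8 4 3 1]
Step 2: flows [1->0,0->2,0->4,2->3] -> levels [5 7 4 4 2]
Step 3: flows [1->0,0->2,0->4,2=3] -> levels [4 6 5 4 3]

Answer: 4 6 5 4 3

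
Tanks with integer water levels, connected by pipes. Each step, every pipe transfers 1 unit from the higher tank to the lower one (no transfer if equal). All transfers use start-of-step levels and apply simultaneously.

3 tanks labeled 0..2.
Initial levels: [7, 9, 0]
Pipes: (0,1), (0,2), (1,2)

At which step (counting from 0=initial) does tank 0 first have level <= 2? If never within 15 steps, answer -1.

Answer: -1

Derivation:
Step 1: flows [1->0,0->2,1->2] -> levels [7 7 2]
Step 2: flows [0=1,0->2,1->2] -> levels [6 6 4]
Step 3: flows [0=1,0->2,1->2] -> levels [5 5 6]
Step 4: flows [0=1,2->0,2->1] -> levels [6 6 4]
  -> period-2 cycle (repeats step 2); tank 0 never drops to <=2
Tank 0 never reaches <=2 within 15 steps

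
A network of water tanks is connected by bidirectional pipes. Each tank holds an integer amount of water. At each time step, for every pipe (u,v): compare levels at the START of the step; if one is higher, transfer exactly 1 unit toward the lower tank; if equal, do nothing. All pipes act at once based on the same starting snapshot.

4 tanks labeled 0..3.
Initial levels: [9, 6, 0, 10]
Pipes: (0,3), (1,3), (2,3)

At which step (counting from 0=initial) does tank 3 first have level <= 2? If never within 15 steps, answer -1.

Step 1: flows [3->0,3->1,3->2] -> levels [10 7 1 7]
Step 2: flows [0->3,1=3,3->2] -> levels [9 7 2 7]
Step 3: flows [0->3,1=3,3->2] -> levels [8 7 3 7]
Step 4: flows [0->3,1=3,3->2] -> levels [7 7 4 7]
Step 5: flows [0=3,1=3,3->2] -> levels [7 7 5 6]
Step 6: flows [0->3,1->3,3->2] -> levels [6 6 6 7]
Step 7: flows [3->0,3->1,3->2] -> levels [7 7 7 4]
Step 8: flows [0->3,1->3,2->3] -> levels [6 6 6 7]
  -> period-2 cycle (repeats step 6); tank 3 never drops to <=2
Tank 3 never reaches <=2 within 15 steps

Answer: -1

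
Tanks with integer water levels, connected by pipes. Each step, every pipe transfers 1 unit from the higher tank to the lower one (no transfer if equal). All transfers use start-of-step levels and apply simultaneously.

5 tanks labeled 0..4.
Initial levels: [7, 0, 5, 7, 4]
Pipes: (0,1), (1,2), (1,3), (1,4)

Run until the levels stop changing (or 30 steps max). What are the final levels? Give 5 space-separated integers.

Answer: 4 7 4 4 4

Derivation:
Step 1: flows [0->1,2->1,3->1,4->1] -> levels [6 4 4 6 3]
Step 2: flows [0->1,1=2,3->1,1->4] -> levels [5 5 4 5 4]
Step 3: flows [0=1,1->2,1=3,1->4] -> levels [5 3 5 5 5]
Step 4: flows [0->1,2->1,3->1,4->1] -> levels [4 7 4 4 4]
Step 5: flows [1->0,1->2,1->3,1->4] -> levels [5 3 5 5 5]
  -> period-2 cycle: step 5 state = step 3 state; never stabilizes
  -> state at step 30: (30-3) mod 2 = 1, same as step 4 -> [4 7 4 4 4]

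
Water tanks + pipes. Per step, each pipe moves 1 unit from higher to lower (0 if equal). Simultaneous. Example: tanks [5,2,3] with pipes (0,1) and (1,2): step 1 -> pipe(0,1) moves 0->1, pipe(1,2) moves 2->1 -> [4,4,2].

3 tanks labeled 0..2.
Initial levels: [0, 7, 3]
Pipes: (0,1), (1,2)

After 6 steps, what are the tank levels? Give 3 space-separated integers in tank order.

Step 1: flows [1->0,1->2] -> levels [1 5 4]
Step 2: flows [1->0,1->2] -> levels [2 3 5]
Step 3: flows [1->0,2->1] -> levels [3 3 4]
Step 4: flows [0=1,2->1] -> levels [3 4 3]
Step 5: flows [1->0,1->2] -> levels [4 2 4]
Step 6: flows [0->1,2->1] -> levels [3 4 3]

Answer: 3 4 3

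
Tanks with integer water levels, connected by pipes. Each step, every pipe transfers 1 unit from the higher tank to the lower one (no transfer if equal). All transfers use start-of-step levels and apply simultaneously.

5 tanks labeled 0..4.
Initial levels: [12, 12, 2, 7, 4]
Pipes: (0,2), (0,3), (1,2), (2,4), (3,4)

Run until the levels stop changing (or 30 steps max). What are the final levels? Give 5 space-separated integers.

Answer: 8 8 7 6 8

Derivation:
Step 1: flows [0->2,0->3,1->2,4->2,3->4] -> levels [10 11 5 7 4]
Step 2: flows [0->2,0->3,1->2,2->4,3->4] -> levels [8 10 6 7 6]
Step 3: flows [0->2,0->3,1->2,2=4,3->4] -> levels [6 9 8 7 7]
Step 4: flows [2->0,3->0,1->2,2->4,3=4] -> levels [8 8 7 6 8]
Step 5: flows [0->2,0->3,1->2,4->2,4->3] -> levels [6 7 10 8 6]
Step 6: flows [2->0,3->0,2->1,2->4,3->4] -> levels [8 8 7 6 8]
  -> period-2 cycle: step 6 state = step 4 state; never stabilizes
  -> state at step 30: (30-4) mod 2 = 0, same as step 4 -> [8 8 7 6 8]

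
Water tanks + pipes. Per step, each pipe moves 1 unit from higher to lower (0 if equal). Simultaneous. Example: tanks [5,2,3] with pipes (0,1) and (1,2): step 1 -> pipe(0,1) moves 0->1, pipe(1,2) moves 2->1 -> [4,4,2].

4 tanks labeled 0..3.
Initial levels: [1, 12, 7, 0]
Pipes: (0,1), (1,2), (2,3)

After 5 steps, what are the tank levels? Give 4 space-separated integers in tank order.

Answer: 6 4 5 5

Derivation:
Step 1: flows [1->0,1->2,2->3] -> levels [2 10 7 1]
Step 2: flows [1->0,1->2,2->3] -> levels [3 8 7 2]
Step 3: flows [1->0,1->2,2->3] -> levels [4 6 7 3]
Step 4: flows [1->0,2->1,2->3] -> levels [5 6 5 4]
Step 5: flows [1->0,1->2,2->3] -> levels [6 4 5 5]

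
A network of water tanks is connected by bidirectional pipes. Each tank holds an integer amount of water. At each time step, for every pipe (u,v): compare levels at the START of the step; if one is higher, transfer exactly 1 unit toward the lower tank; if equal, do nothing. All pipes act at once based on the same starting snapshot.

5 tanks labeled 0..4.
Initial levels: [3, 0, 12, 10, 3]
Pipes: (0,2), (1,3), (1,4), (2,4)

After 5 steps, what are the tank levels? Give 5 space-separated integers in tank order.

Step 1: flows [2->0,3->1,4->1,2->4] -> levels [4 2 10 9 3]
Step 2: flows [2->0,3->1,4->1,2->4] -> levels [5 4 8 8 3]
Step 3: flows [2->0,3->1,1->4,2->4] -> levels [6 4 6 7 5]
Step 4: flows [0=2,3->1,4->1,2->4] -> levels [6 6 5 6 5]
Step 5: flows [0->2,1=3,1->4,2=4] -> levels [5 5 6 6 6]

Answer: 5 5 6 6 6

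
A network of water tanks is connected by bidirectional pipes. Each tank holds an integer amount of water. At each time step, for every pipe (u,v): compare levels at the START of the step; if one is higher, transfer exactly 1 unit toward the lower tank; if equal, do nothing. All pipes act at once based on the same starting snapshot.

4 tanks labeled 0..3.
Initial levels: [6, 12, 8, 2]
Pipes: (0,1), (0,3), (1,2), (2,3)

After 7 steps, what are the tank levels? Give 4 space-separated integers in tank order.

Answer: 7 7 7 7

Derivation:
Step 1: flows [1->0,0->3,1->2,2->3] -> levels [6 10 8 4]
Step 2: flows [1->0,0->3,1->2,2->3] -> levels [6 8 8 6]
Step 3: flows [1->0,0=3,1=2,2->3] -> levels [7 7 7 7]
Step 4: flows [0=1,0=3,1=2,2=3] -> levels [7 7 7 7]
  -> stable; steps 5..7 unchanged -> [7 7 7 7]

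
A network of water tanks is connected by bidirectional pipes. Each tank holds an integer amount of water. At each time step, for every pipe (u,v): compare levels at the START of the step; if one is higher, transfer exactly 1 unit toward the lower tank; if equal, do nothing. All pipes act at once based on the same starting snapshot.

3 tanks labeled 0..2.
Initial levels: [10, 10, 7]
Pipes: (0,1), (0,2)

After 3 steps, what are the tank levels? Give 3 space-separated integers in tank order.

Answer: 9 9 9

Derivation:
Step 1: flows [0=1,0->2] -> levels [9 10 8]
Step 2: flows [1->0,0->2] -> levels [9 9 9]
Step 3: flows [0=1,0=2] -> levels [9 9 9]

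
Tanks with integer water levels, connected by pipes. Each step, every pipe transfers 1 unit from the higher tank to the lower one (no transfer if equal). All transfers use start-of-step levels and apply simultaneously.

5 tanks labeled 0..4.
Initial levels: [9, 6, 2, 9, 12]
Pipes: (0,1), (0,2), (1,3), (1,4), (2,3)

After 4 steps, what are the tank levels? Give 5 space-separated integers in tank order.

Step 1: flows [0->1,0->2,3->1,4->1,3->2] -> levels [7 9 4 7 11]
Step 2: flows [1->0,0->2,1->3,4->1,3->2] -> levels [7 8 6 7 10]
Step 3: flows [1->0,0->2,1->3,4->1,3->2] -> levels [7 7 8 7 9]
Step 4: flows [0=1,2->0,1=3,4->1,2->3] -> levels [8 8 6 8 8]

Answer: 8 8 6 8 8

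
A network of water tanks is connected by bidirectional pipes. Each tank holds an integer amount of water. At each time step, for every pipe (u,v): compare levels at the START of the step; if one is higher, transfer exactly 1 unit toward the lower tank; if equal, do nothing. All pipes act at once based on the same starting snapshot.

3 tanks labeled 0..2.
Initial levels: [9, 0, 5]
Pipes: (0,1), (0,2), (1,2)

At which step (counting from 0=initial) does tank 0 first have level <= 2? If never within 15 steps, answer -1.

Answer: -1

Derivation:
Step 1: flows [0->1,0->2,2->1] -> levels [7 2 5]
Step 2: flows [0->1,0->2,2->1] -> levels [5 4 5]
Step 3: flows [0->1,0=2,2->1] -> levels [4 6 4]
Step 4: flows [1->0,0=2,1->2] -> levels [5 4 5]
  -> period-2 cycle (repeats step 2); tank 0 never drops to <=2
Tank 0 never reaches <=2 within 15 steps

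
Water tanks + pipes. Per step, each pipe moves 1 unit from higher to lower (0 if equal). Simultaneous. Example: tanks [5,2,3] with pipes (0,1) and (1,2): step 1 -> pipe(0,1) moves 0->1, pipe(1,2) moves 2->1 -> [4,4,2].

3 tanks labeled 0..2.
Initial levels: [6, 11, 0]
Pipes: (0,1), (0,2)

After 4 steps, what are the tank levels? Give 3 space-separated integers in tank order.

Answer: 6 7 4

Derivation:
Step 1: flows [1->0,0->2] -> levels [6 10 1]
Step 2: flows [1->0,0->2] -> levels [6 9 2]
Step 3: flows [1->0,0->2] -> levels [6 8 3]
Step 4: flows [1->0,0->2] -> levels [6 7 4]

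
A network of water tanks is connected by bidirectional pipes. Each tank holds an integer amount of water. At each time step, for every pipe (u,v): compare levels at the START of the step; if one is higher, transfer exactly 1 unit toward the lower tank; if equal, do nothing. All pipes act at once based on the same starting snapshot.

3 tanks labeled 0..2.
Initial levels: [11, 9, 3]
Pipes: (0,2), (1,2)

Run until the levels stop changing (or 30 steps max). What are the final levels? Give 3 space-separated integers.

Step 1: flows [0->2,1->2] -> levels [10 8 5]
Step 2: flows [0->2,1->2] -> levels [9 7 7]
Step 3: flows [0->2,1=2] -> levels [8 7 8]
Step 4: flows [0=2,2->1] -> levels [8 8 7]
Step 5: flows [0->2,1->2] -> levels [7 7 9]
Step 6: flows [2->0,2->1] -> levels [8 8 7]
  -> period-2 cycle: step 6 state = step 4 state; never stabilizes
  -> state at step 30: (30-4) mod 2 = 0, same as step 4 -> [8 8 7]

Answer: 8 8 7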